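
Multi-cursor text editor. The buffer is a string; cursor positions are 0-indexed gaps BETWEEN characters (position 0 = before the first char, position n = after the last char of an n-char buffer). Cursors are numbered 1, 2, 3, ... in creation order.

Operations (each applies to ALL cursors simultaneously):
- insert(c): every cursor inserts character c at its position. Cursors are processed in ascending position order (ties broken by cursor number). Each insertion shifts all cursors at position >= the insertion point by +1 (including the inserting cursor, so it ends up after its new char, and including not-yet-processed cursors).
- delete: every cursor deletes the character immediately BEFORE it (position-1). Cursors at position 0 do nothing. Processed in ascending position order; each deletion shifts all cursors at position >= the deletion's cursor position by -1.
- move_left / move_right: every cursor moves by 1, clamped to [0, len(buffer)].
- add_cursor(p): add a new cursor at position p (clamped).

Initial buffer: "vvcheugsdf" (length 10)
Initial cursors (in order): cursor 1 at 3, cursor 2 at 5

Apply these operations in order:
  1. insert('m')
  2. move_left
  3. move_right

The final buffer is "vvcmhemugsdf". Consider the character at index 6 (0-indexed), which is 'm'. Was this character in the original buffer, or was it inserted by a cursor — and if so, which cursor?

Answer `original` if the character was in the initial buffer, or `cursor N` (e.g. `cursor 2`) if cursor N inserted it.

Answer: cursor 2

Derivation:
After op 1 (insert('m')): buffer="vvcmhemugsdf" (len 12), cursors c1@4 c2@7, authorship ...1..2.....
After op 2 (move_left): buffer="vvcmhemugsdf" (len 12), cursors c1@3 c2@6, authorship ...1..2.....
After op 3 (move_right): buffer="vvcmhemugsdf" (len 12), cursors c1@4 c2@7, authorship ...1..2.....
Authorship (.=original, N=cursor N): . . . 1 . . 2 . . . . .
Index 6: author = 2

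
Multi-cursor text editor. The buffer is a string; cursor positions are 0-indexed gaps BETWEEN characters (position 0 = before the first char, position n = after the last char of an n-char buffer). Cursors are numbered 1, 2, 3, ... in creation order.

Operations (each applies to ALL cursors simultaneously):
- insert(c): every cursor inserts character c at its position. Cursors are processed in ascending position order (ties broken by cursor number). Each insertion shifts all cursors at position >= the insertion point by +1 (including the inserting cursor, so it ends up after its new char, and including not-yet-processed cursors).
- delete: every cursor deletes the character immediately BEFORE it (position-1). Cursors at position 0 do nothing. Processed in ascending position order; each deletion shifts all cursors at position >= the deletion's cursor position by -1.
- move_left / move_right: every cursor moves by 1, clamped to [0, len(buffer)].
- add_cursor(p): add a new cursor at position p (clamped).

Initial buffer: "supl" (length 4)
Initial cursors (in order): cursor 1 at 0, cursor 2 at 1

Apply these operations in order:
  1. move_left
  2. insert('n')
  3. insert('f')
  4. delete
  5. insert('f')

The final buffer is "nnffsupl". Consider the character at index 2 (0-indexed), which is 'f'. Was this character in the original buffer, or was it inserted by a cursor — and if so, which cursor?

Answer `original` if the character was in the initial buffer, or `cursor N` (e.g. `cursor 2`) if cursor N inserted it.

After op 1 (move_left): buffer="supl" (len 4), cursors c1@0 c2@0, authorship ....
After op 2 (insert('n')): buffer="nnsupl" (len 6), cursors c1@2 c2@2, authorship 12....
After op 3 (insert('f')): buffer="nnffsupl" (len 8), cursors c1@4 c2@4, authorship 1212....
After op 4 (delete): buffer="nnsupl" (len 6), cursors c1@2 c2@2, authorship 12....
After op 5 (insert('f')): buffer="nnffsupl" (len 8), cursors c1@4 c2@4, authorship 1212....
Authorship (.=original, N=cursor N): 1 2 1 2 . . . .
Index 2: author = 1

Answer: cursor 1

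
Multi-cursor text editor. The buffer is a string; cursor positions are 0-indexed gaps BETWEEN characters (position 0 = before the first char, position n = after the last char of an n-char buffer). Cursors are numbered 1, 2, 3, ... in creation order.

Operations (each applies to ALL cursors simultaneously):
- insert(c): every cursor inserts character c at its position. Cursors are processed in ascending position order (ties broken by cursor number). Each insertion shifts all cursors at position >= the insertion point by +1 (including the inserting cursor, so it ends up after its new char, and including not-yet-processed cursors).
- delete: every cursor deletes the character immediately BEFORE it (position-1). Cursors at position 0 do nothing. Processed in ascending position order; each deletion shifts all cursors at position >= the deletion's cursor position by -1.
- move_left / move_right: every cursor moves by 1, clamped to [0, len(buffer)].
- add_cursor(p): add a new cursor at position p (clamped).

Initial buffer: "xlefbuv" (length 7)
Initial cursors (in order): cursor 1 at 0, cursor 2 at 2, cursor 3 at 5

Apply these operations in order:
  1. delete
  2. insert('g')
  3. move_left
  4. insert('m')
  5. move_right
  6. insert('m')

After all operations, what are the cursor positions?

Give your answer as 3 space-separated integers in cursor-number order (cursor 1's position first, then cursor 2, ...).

Answer: 3 7 12

Derivation:
After op 1 (delete): buffer="xefuv" (len 5), cursors c1@0 c2@1 c3@3, authorship .....
After op 2 (insert('g')): buffer="gxgefguv" (len 8), cursors c1@1 c2@3 c3@6, authorship 1.2..3..
After op 3 (move_left): buffer="gxgefguv" (len 8), cursors c1@0 c2@2 c3@5, authorship 1.2..3..
After op 4 (insert('m')): buffer="mgxmgefmguv" (len 11), cursors c1@1 c2@4 c3@8, authorship 11.22..33..
After op 5 (move_right): buffer="mgxmgefmguv" (len 11), cursors c1@2 c2@5 c3@9, authorship 11.22..33..
After op 6 (insert('m')): buffer="mgmxmgmefmgmuv" (len 14), cursors c1@3 c2@7 c3@12, authorship 111.222..333..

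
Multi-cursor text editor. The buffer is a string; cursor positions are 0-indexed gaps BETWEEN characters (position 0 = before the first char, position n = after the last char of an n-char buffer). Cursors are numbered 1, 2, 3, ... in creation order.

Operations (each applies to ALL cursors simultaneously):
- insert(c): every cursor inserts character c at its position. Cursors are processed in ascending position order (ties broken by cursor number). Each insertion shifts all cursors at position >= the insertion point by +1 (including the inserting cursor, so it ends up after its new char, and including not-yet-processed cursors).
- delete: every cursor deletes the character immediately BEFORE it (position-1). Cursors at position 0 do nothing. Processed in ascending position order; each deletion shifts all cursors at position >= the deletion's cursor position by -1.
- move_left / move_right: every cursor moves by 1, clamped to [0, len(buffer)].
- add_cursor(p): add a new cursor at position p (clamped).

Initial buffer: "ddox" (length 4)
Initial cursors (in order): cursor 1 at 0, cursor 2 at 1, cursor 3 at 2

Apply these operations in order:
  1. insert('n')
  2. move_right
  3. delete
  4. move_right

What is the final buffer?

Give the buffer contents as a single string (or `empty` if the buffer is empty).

Answer: nnnx

Derivation:
After op 1 (insert('n')): buffer="ndndnox" (len 7), cursors c1@1 c2@3 c3@5, authorship 1.2.3..
After op 2 (move_right): buffer="ndndnox" (len 7), cursors c1@2 c2@4 c3@6, authorship 1.2.3..
After op 3 (delete): buffer="nnnx" (len 4), cursors c1@1 c2@2 c3@3, authorship 123.
After op 4 (move_right): buffer="nnnx" (len 4), cursors c1@2 c2@3 c3@4, authorship 123.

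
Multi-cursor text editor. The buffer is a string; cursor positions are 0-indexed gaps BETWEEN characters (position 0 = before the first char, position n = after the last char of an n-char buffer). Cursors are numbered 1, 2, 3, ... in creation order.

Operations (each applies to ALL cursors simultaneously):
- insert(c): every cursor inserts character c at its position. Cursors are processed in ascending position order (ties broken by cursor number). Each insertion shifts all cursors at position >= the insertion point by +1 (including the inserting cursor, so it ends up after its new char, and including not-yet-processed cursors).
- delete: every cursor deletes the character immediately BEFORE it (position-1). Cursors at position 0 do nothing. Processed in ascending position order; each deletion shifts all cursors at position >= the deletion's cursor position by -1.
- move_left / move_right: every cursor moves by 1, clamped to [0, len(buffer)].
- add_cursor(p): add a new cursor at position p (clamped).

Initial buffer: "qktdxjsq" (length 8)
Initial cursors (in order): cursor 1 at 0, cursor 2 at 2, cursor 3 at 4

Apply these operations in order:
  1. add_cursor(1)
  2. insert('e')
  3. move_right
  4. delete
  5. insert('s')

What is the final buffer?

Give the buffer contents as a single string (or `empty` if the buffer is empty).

Answer: esesesdesjsq

Derivation:
After op 1 (add_cursor(1)): buffer="qktdxjsq" (len 8), cursors c1@0 c4@1 c2@2 c3@4, authorship ........
After op 2 (insert('e')): buffer="eqeketdexjsq" (len 12), cursors c1@1 c4@3 c2@5 c3@8, authorship 1.4.2..3....
After op 3 (move_right): buffer="eqeketdexjsq" (len 12), cursors c1@2 c4@4 c2@6 c3@9, authorship 1.4.2..3....
After op 4 (delete): buffer="eeedejsq" (len 8), cursors c1@1 c4@2 c2@3 c3@5, authorship 142.3...
After op 5 (insert('s')): buffer="esesesdesjsq" (len 12), cursors c1@2 c4@4 c2@6 c3@9, authorship 114422.33...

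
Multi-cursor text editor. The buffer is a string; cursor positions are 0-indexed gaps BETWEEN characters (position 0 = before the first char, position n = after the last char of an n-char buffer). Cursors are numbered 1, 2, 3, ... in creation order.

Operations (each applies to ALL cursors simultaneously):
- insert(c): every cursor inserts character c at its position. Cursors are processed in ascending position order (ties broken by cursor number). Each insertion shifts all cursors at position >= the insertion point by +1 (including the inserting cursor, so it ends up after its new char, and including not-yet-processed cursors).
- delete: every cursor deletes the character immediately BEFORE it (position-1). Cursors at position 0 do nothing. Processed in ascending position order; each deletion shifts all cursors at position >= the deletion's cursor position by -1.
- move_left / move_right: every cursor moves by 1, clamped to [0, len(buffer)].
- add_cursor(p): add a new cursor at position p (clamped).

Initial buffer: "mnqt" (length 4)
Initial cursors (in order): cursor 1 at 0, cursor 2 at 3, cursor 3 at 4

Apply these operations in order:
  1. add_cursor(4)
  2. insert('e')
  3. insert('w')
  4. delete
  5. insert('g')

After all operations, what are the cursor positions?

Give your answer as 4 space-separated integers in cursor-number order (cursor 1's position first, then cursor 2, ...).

Answer: 2 7 12 12

Derivation:
After op 1 (add_cursor(4)): buffer="mnqt" (len 4), cursors c1@0 c2@3 c3@4 c4@4, authorship ....
After op 2 (insert('e')): buffer="emnqetee" (len 8), cursors c1@1 c2@5 c3@8 c4@8, authorship 1...2.34
After op 3 (insert('w')): buffer="ewmnqewteeww" (len 12), cursors c1@2 c2@7 c3@12 c4@12, authorship 11...22.3434
After op 4 (delete): buffer="emnqetee" (len 8), cursors c1@1 c2@5 c3@8 c4@8, authorship 1...2.34
After op 5 (insert('g')): buffer="egmnqegteegg" (len 12), cursors c1@2 c2@7 c3@12 c4@12, authorship 11...22.3434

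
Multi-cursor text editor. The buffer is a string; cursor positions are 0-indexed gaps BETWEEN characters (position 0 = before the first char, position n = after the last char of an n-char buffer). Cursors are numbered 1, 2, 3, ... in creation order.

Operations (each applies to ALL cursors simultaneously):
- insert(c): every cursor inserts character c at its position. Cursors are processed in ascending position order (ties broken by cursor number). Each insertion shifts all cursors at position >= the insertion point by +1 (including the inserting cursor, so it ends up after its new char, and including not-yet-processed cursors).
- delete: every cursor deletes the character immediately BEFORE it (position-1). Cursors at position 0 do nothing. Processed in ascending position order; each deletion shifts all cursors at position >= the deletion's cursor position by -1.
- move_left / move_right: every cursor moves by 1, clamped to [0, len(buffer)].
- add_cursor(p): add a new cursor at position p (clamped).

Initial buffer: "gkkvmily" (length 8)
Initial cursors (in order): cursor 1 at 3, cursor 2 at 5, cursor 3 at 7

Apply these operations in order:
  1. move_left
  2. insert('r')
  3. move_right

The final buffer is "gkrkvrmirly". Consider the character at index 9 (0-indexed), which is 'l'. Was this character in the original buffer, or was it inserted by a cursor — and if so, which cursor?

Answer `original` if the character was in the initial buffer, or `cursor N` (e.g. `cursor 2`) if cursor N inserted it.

Answer: original

Derivation:
After op 1 (move_left): buffer="gkkvmily" (len 8), cursors c1@2 c2@4 c3@6, authorship ........
After op 2 (insert('r')): buffer="gkrkvrmirly" (len 11), cursors c1@3 c2@6 c3@9, authorship ..1..2..3..
After op 3 (move_right): buffer="gkrkvrmirly" (len 11), cursors c1@4 c2@7 c3@10, authorship ..1..2..3..
Authorship (.=original, N=cursor N): . . 1 . . 2 . . 3 . .
Index 9: author = original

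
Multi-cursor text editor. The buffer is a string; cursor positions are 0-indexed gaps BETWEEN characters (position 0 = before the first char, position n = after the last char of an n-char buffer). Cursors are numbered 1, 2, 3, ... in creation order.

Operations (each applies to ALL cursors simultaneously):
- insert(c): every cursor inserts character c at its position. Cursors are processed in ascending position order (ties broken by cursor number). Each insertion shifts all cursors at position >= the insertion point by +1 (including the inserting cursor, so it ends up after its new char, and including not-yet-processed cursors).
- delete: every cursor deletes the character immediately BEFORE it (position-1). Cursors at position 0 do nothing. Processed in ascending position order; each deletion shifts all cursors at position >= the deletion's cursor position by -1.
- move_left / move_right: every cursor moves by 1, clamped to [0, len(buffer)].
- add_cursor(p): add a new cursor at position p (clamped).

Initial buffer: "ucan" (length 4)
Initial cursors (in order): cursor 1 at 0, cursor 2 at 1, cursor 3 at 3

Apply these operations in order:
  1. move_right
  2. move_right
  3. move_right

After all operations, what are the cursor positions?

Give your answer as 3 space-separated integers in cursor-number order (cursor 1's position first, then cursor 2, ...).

After op 1 (move_right): buffer="ucan" (len 4), cursors c1@1 c2@2 c3@4, authorship ....
After op 2 (move_right): buffer="ucan" (len 4), cursors c1@2 c2@3 c3@4, authorship ....
After op 3 (move_right): buffer="ucan" (len 4), cursors c1@3 c2@4 c3@4, authorship ....

Answer: 3 4 4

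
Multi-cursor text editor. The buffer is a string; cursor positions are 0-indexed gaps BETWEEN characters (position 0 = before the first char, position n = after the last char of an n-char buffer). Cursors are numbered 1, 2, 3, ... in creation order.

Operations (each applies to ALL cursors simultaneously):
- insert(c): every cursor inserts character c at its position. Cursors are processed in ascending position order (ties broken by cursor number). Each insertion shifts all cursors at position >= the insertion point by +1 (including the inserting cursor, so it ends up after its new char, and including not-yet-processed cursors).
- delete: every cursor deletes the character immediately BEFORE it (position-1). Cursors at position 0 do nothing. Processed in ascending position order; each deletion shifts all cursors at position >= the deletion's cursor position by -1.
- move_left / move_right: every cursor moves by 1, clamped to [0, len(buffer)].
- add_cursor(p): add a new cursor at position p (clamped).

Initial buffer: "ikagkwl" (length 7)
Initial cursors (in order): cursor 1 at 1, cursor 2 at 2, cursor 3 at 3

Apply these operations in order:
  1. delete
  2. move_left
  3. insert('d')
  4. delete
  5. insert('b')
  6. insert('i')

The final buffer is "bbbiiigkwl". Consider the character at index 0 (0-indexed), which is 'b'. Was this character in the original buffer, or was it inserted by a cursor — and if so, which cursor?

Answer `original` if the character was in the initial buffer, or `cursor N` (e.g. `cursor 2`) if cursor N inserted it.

After op 1 (delete): buffer="gkwl" (len 4), cursors c1@0 c2@0 c3@0, authorship ....
After op 2 (move_left): buffer="gkwl" (len 4), cursors c1@0 c2@0 c3@0, authorship ....
After op 3 (insert('d')): buffer="dddgkwl" (len 7), cursors c1@3 c2@3 c3@3, authorship 123....
After op 4 (delete): buffer="gkwl" (len 4), cursors c1@0 c2@0 c3@0, authorship ....
After op 5 (insert('b')): buffer="bbbgkwl" (len 7), cursors c1@3 c2@3 c3@3, authorship 123....
After op 6 (insert('i')): buffer="bbbiiigkwl" (len 10), cursors c1@6 c2@6 c3@6, authorship 123123....
Authorship (.=original, N=cursor N): 1 2 3 1 2 3 . . . .
Index 0: author = 1

Answer: cursor 1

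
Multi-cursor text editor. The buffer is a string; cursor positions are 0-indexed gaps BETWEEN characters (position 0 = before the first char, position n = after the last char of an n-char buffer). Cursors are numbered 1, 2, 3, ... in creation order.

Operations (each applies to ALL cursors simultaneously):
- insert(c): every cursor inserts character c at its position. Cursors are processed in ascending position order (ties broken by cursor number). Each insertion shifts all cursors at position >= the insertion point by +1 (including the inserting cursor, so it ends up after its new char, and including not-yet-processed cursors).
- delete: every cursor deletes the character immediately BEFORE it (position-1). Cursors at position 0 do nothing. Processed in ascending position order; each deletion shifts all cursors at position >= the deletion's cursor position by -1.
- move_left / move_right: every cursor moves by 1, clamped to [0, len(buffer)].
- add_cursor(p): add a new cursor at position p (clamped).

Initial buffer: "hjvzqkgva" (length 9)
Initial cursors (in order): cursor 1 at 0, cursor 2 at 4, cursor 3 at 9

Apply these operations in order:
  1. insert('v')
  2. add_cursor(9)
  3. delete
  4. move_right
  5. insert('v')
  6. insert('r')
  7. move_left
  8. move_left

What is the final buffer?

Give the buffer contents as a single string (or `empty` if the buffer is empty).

After op 1 (insert('v')): buffer="vhjvzvqkgvav" (len 12), cursors c1@1 c2@6 c3@12, authorship 1....2.....3
After op 2 (add_cursor(9)): buffer="vhjvzvqkgvav" (len 12), cursors c1@1 c2@6 c4@9 c3@12, authorship 1....2.....3
After op 3 (delete): buffer="hjvzqkva" (len 8), cursors c1@0 c2@4 c4@6 c3@8, authorship ........
After op 4 (move_right): buffer="hjvzqkva" (len 8), cursors c1@1 c2@5 c4@7 c3@8, authorship ........
After op 5 (insert('v')): buffer="hvjvzqvkvvav" (len 12), cursors c1@2 c2@7 c4@10 c3@12, authorship .1....2..4.3
After op 6 (insert('r')): buffer="hvrjvzqvrkvvravr" (len 16), cursors c1@3 c2@9 c4@13 c3@16, authorship .11....22..44.33
After op 7 (move_left): buffer="hvrjvzqvrkvvravr" (len 16), cursors c1@2 c2@8 c4@12 c3@15, authorship .11....22..44.33
After op 8 (move_left): buffer="hvrjvzqvrkvvravr" (len 16), cursors c1@1 c2@7 c4@11 c3@14, authorship .11....22..44.33

Answer: hvrjvzqvrkvvravr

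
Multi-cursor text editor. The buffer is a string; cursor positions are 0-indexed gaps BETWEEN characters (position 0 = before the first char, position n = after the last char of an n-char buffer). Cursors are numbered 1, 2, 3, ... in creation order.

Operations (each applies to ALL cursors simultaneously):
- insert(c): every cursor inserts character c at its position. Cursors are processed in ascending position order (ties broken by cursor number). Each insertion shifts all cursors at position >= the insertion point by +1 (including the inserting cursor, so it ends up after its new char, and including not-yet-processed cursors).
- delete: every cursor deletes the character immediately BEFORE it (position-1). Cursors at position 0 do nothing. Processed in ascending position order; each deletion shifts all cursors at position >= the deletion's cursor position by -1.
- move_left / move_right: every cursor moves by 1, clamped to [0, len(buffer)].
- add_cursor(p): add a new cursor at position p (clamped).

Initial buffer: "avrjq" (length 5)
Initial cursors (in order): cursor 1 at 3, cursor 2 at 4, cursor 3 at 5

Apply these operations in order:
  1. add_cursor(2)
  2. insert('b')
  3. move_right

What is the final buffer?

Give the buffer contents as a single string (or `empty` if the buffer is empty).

Answer: avbrbjbqb

Derivation:
After op 1 (add_cursor(2)): buffer="avrjq" (len 5), cursors c4@2 c1@3 c2@4 c3@5, authorship .....
After op 2 (insert('b')): buffer="avbrbjbqb" (len 9), cursors c4@3 c1@5 c2@7 c3@9, authorship ..4.1.2.3
After op 3 (move_right): buffer="avbrbjbqb" (len 9), cursors c4@4 c1@6 c2@8 c3@9, authorship ..4.1.2.3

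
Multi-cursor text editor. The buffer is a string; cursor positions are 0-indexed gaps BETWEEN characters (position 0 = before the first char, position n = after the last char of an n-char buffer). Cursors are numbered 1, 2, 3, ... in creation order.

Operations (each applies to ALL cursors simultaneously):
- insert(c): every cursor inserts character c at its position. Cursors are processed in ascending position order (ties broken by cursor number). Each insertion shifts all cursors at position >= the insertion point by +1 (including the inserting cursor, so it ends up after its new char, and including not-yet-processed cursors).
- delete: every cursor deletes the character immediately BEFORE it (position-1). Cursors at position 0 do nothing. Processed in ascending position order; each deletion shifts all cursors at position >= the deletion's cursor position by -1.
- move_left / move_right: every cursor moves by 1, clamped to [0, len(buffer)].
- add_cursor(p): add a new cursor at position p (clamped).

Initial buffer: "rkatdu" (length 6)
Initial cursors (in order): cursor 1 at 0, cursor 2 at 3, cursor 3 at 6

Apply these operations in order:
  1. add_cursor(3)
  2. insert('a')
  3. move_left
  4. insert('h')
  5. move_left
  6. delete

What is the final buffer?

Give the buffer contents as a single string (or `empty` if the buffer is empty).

After op 1 (add_cursor(3)): buffer="rkatdu" (len 6), cursors c1@0 c2@3 c4@3 c3@6, authorship ......
After op 2 (insert('a')): buffer="arkaaatdua" (len 10), cursors c1@1 c2@6 c4@6 c3@10, authorship 1...24...3
After op 3 (move_left): buffer="arkaaatdua" (len 10), cursors c1@0 c2@5 c4@5 c3@9, authorship 1...24...3
After op 4 (insert('h')): buffer="harkaahhatduha" (len 14), cursors c1@1 c2@8 c4@8 c3@13, authorship 11...2244...33
After op 5 (move_left): buffer="harkaahhatduha" (len 14), cursors c1@0 c2@7 c4@7 c3@12, authorship 11...2244...33
After op 6 (delete): buffer="harkahatdha" (len 11), cursors c1@0 c2@5 c4@5 c3@9, authorship 11...44..33

Answer: harkahatdha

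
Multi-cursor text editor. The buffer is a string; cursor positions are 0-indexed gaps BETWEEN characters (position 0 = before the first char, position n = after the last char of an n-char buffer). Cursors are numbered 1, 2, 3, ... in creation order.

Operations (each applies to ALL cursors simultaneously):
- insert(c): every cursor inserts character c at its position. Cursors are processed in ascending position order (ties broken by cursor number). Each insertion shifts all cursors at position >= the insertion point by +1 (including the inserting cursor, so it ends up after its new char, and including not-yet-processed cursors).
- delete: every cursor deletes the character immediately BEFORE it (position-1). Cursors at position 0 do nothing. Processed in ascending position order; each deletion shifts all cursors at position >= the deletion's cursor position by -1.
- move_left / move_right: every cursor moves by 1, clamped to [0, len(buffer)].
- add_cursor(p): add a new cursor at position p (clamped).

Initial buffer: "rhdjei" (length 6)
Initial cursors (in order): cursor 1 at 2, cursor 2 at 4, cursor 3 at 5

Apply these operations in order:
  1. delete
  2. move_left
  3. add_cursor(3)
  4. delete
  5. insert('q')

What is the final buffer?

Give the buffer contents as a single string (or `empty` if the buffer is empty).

Answer: qqqdq

Derivation:
After op 1 (delete): buffer="rdi" (len 3), cursors c1@1 c2@2 c3@2, authorship ...
After op 2 (move_left): buffer="rdi" (len 3), cursors c1@0 c2@1 c3@1, authorship ...
After op 3 (add_cursor(3)): buffer="rdi" (len 3), cursors c1@0 c2@1 c3@1 c4@3, authorship ...
After op 4 (delete): buffer="d" (len 1), cursors c1@0 c2@0 c3@0 c4@1, authorship .
After op 5 (insert('q')): buffer="qqqdq" (len 5), cursors c1@3 c2@3 c3@3 c4@5, authorship 123.4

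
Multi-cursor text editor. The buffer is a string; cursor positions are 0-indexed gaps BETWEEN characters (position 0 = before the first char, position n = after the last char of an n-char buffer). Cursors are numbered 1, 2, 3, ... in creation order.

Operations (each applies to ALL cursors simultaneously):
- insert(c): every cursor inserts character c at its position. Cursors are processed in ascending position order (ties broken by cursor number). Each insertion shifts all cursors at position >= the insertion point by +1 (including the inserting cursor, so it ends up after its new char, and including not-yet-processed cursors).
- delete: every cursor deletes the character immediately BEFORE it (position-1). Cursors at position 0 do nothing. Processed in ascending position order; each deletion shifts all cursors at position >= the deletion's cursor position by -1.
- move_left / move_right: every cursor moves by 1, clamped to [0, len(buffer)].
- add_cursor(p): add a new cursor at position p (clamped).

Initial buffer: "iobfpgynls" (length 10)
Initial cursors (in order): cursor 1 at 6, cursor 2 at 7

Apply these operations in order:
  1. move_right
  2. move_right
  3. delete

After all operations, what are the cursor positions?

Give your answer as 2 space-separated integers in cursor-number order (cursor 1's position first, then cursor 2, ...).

Answer: 7 7

Derivation:
After op 1 (move_right): buffer="iobfpgynls" (len 10), cursors c1@7 c2@8, authorship ..........
After op 2 (move_right): buffer="iobfpgynls" (len 10), cursors c1@8 c2@9, authorship ..........
After op 3 (delete): buffer="iobfpgys" (len 8), cursors c1@7 c2@7, authorship ........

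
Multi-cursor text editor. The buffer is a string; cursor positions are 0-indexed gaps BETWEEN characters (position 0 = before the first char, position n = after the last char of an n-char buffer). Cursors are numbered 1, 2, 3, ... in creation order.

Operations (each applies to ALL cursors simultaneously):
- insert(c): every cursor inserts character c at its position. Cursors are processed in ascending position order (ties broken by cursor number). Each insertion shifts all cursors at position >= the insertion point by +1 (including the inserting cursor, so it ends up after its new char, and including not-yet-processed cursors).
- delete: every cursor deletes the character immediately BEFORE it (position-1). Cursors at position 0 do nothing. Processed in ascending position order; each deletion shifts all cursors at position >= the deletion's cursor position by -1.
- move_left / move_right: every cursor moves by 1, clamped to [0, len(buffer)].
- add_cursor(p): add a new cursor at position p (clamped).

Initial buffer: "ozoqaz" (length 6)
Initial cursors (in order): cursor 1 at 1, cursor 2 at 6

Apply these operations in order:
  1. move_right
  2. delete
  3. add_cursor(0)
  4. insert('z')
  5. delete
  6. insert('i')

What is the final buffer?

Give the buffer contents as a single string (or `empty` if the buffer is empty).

Answer: ioioqai

Derivation:
After op 1 (move_right): buffer="ozoqaz" (len 6), cursors c1@2 c2@6, authorship ......
After op 2 (delete): buffer="ooqa" (len 4), cursors c1@1 c2@4, authorship ....
After op 3 (add_cursor(0)): buffer="ooqa" (len 4), cursors c3@0 c1@1 c2@4, authorship ....
After op 4 (insert('z')): buffer="zozoqaz" (len 7), cursors c3@1 c1@3 c2@7, authorship 3.1...2
After op 5 (delete): buffer="ooqa" (len 4), cursors c3@0 c1@1 c2@4, authorship ....
After op 6 (insert('i')): buffer="ioioqai" (len 7), cursors c3@1 c1@3 c2@7, authorship 3.1...2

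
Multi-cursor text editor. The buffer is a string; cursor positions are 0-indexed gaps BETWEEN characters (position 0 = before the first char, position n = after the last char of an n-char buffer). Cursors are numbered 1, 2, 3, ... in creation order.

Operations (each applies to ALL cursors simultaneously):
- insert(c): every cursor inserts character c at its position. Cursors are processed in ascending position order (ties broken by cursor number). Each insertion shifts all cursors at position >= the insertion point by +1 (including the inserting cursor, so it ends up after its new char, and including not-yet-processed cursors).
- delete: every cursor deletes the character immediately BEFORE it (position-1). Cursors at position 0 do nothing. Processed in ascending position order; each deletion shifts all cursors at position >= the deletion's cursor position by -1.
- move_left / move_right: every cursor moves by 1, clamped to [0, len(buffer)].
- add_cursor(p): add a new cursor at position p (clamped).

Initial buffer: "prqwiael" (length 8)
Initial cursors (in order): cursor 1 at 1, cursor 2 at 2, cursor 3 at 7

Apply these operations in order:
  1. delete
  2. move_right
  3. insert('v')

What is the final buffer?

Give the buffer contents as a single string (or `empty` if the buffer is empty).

After op 1 (delete): buffer="qwial" (len 5), cursors c1@0 c2@0 c3@4, authorship .....
After op 2 (move_right): buffer="qwial" (len 5), cursors c1@1 c2@1 c3@5, authorship .....
After op 3 (insert('v')): buffer="qvvwialv" (len 8), cursors c1@3 c2@3 c3@8, authorship .12....3

Answer: qvvwialv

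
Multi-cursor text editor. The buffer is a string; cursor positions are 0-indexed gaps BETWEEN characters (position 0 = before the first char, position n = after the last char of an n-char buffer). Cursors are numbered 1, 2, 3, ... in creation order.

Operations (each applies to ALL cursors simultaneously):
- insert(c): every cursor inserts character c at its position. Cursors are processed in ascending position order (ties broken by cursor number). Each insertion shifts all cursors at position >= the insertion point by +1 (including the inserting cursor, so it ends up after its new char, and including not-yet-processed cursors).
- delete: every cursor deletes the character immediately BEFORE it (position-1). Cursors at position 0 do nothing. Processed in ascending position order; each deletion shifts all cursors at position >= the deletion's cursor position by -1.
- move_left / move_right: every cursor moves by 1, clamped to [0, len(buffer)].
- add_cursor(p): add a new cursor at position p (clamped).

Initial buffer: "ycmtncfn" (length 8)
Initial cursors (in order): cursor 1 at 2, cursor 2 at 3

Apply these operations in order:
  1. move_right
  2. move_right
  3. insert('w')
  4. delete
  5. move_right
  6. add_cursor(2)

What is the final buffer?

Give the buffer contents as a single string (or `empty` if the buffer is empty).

Answer: ycmtncfn

Derivation:
After op 1 (move_right): buffer="ycmtncfn" (len 8), cursors c1@3 c2@4, authorship ........
After op 2 (move_right): buffer="ycmtncfn" (len 8), cursors c1@4 c2@5, authorship ........
After op 3 (insert('w')): buffer="ycmtwnwcfn" (len 10), cursors c1@5 c2@7, authorship ....1.2...
After op 4 (delete): buffer="ycmtncfn" (len 8), cursors c1@4 c2@5, authorship ........
After op 5 (move_right): buffer="ycmtncfn" (len 8), cursors c1@5 c2@6, authorship ........
After op 6 (add_cursor(2)): buffer="ycmtncfn" (len 8), cursors c3@2 c1@5 c2@6, authorship ........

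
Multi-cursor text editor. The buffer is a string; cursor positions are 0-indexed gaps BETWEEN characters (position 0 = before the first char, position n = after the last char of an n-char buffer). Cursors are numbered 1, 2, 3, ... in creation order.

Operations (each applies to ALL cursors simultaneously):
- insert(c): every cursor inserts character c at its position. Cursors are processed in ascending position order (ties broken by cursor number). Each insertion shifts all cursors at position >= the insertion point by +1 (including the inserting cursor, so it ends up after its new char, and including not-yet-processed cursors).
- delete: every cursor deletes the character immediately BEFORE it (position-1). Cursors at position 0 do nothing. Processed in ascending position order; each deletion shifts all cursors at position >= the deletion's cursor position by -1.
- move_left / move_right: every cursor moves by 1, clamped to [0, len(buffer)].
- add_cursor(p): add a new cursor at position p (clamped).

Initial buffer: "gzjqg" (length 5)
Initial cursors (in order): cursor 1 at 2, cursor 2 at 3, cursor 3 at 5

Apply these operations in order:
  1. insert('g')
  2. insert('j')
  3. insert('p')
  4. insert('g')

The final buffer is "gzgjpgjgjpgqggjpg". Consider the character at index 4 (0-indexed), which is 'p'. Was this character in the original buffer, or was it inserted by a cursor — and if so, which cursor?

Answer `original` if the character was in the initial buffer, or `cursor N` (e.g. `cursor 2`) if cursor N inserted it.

Answer: cursor 1

Derivation:
After op 1 (insert('g')): buffer="gzgjgqgg" (len 8), cursors c1@3 c2@5 c3@8, authorship ..1.2..3
After op 2 (insert('j')): buffer="gzgjjgjqggj" (len 11), cursors c1@4 c2@7 c3@11, authorship ..11.22..33
After op 3 (insert('p')): buffer="gzgjpjgjpqggjp" (len 14), cursors c1@5 c2@9 c3@14, authorship ..111.222..333
After op 4 (insert('g')): buffer="gzgjpgjgjpgqggjpg" (len 17), cursors c1@6 c2@11 c3@17, authorship ..1111.2222..3333
Authorship (.=original, N=cursor N): . . 1 1 1 1 . 2 2 2 2 . . 3 3 3 3
Index 4: author = 1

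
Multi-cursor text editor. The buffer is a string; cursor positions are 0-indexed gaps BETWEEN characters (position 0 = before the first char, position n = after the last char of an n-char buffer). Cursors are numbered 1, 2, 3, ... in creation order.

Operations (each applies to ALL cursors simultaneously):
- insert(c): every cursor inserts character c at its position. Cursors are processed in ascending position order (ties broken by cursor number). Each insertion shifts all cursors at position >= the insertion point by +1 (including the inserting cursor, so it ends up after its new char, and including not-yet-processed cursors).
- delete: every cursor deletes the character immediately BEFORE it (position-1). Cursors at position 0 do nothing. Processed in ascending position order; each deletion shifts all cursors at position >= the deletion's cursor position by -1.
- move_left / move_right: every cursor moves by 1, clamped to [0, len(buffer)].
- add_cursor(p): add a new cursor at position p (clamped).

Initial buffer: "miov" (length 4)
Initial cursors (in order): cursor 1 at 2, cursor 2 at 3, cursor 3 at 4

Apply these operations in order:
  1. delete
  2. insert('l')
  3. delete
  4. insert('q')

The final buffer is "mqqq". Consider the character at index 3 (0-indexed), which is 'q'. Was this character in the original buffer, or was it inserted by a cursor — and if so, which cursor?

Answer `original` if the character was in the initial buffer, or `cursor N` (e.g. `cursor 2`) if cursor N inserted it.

Answer: cursor 3

Derivation:
After op 1 (delete): buffer="m" (len 1), cursors c1@1 c2@1 c3@1, authorship .
After op 2 (insert('l')): buffer="mlll" (len 4), cursors c1@4 c2@4 c3@4, authorship .123
After op 3 (delete): buffer="m" (len 1), cursors c1@1 c2@1 c3@1, authorship .
After op 4 (insert('q')): buffer="mqqq" (len 4), cursors c1@4 c2@4 c3@4, authorship .123
Authorship (.=original, N=cursor N): . 1 2 3
Index 3: author = 3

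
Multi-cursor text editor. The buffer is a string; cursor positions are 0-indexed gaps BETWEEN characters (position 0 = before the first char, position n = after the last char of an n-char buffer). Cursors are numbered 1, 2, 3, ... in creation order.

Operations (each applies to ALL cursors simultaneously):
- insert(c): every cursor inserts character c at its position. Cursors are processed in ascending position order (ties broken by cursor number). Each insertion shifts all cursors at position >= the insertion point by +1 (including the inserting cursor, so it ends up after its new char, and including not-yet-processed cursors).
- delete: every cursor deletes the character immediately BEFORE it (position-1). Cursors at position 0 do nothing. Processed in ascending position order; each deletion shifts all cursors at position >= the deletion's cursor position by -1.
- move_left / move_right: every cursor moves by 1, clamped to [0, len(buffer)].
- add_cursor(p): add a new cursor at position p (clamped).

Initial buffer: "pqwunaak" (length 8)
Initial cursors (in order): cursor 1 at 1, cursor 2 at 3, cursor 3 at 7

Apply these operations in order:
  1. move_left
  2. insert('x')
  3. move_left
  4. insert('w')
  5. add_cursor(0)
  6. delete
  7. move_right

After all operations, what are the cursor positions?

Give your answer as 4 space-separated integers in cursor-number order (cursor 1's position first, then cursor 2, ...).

After op 1 (move_left): buffer="pqwunaak" (len 8), cursors c1@0 c2@2 c3@6, authorship ........
After op 2 (insert('x')): buffer="xpqxwunaxak" (len 11), cursors c1@1 c2@4 c3@9, authorship 1..2....3..
After op 3 (move_left): buffer="xpqxwunaxak" (len 11), cursors c1@0 c2@3 c3@8, authorship 1..2....3..
After op 4 (insert('w')): buffer="wxpqwxwunawxak" (len 14), cursors c1@1 c2@5 c3@11, authorship 11..22....33..
After op 5 (add_cursor(0)): buffer="wxpqwxwunawxak" (len 14), cursors c4@0 c1@1 c2@5 c3@11, authorship 11..22....33..
After op 6 (delete): buffer="xpqxwunaxak" (len 11), cursors c1@0 c4@0 c2@3 c3@8, authorship 1..2....3..
After op 7 (move_right): buffer="xpqxwunaxak" (len 11), cursors c1@1 c4@1 c2@4 c3@9, authorship 1..2....3..

Answer: 1 4 9 1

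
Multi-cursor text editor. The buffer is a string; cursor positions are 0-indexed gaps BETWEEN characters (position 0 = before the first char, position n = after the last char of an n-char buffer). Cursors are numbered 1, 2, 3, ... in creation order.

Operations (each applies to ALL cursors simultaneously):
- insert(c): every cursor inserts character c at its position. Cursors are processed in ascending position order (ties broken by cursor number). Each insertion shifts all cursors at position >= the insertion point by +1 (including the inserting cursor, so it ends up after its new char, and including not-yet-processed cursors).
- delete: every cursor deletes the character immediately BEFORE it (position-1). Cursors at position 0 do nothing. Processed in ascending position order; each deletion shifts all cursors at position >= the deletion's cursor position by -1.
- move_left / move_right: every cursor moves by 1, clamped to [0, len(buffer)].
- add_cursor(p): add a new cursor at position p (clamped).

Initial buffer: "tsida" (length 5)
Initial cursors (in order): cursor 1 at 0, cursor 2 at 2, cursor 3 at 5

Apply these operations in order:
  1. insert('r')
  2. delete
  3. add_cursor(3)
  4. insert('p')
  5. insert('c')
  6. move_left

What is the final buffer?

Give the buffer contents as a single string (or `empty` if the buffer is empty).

After op 1 (insert('r')): buffer="rtsridar" (len 8), cursors c1@1 c2@4 c3@8, authorship 1..2...3
After op 2 (delete): buffer="tsida" (len 5), cursors c1@0 c2@2 c3@5, authorship .....
After op 3 (add_cursor(3)): buffer="tsida" (len 5), cursors c1@0 c2@2 c4@3 c3@5, authorship .....
After op 4 (insert('p')): buffer="ptspipdap" (len 9), cursors c1@1 c2@4 c4@6 c3@9, authorship 1..2.4..3
After op 5 (insert('c')): buffer="pctspcipcdapc" (len 13), cursors c1@2 c2@6 c4@9 c3@13, authorship 11..22.44..33
After op 6 (move_left): buffer="pctspcipcdapc" (len 13), cursors c1@1 c2@5 c4@8 c3@12, authorship 11..22.44..33

Answer: pctspcipcdapc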